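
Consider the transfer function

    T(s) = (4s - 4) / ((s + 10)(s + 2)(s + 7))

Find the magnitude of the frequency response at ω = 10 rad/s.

|T(j10)| ≈ 0.02283

Substitute s = j10: numerator = -4 + j40, denominator = -1760 + j40.
|T(j10)| = |-4 + j40| / |-1760 + j40| = 40.200 / 1760.5 ≈ 0.02283.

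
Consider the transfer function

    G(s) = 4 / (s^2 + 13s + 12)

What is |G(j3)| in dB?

|G(j3)|_dB ≈ -19.8 dB

Substitute s = j3: numerator = 4, denominator = 3 + j39.
|G(j3)| = |4| / |3 + j39| = 4 / 39.115 ≈ 0.1023.
In decibels: 20·log₁₀(0.1023) ≈ -19.8 dB.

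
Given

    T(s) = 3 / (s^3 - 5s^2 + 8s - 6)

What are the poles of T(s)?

s = 1 + j, 1 - j, 3

The poles are the roots of the denominator s^3 - 5s^2 + 8s - 6 = 0.
Trying s = 3: the polynomial evaluates to 0, so (s - 3) is a factor.
Dividing out leaves s^2 - 2s + 2 = 0.
The quadratic formula then gives s = 1 ± 1j.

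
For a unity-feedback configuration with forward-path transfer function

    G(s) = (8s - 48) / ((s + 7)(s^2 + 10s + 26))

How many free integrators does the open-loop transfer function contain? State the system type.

Type 0

The denominator has no factor of s at the origin — no free integrator — so this is a Type 0 system.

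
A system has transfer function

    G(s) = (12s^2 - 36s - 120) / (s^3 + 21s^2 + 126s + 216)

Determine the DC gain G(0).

G(0) = -5/9 ≈ -0.5556

Set s = 0: G(0) = (-120) / (216) = -5/9.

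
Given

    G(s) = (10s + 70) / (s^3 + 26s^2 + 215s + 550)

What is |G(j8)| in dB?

Substitute s = j8: numerator = 70 + j80, denominator = -1114 + j1208.
|G(j8)| = |70 + j80| / |-1114 + j1208| = 106.30 / 1643.2 ≈ 0.06469.
In decibels: 20·log₁₀(0.06469) ≈ -23.8 dB.

|G(j8)|_dB ≈ -23.8 dB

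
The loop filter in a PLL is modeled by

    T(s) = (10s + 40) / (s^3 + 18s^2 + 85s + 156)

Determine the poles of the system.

The poles are the roots of the denominator s^3 + 18s^2 + 85s + 156 = 0.
Trying s = -12: the polynomial evaluates to 0, so (s + 12) is a factor.
Dividing out leaves s^2 + 6s + 13 = 0.
The quadratic formula then gives s = -3 ± 2j.

s = -12, -3 ± 2j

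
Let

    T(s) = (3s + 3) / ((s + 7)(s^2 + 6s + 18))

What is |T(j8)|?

Substitute s = j8: numerator = 3 + j24, denominator = -706 - j32.
|T(j8)| = |3 + j24| / |-706 - j32| = 24.187 / 706.72 ≈ 0.03422.

|T(j8)| ≈ 0.03422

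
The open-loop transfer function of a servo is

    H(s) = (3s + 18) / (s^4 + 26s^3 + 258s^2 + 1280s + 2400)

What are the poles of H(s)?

The poles are the roots of the denominator s^4 + 26s^3 + 258s^2 + 1280s + 2400 = 0.
Trying s = -12: the polynomial evaluates to 0, so (s + 12) is a factor.
Dividing out leaves s^3 + 14s^2 + 90s + 200 = 0.
This factors further as (s^2 + 10s + 50)(s + 4) = 0.

s = -5 + 5j, -5 - 5j, -12, -4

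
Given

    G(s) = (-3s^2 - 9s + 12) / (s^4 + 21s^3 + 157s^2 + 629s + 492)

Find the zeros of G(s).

s = -4, 1

Set the numerator to zero: -3s^2 - 9s + 12 = 0, i.e. -3·(s^2 + 3s - 4) = 0.
Factoring: (s + 4)(s - 1) = 0.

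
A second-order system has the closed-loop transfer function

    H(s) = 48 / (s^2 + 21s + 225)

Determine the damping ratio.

ζ = 0.7

Compare the denominator to the standard form s^2 + 2ζωₙs + ωₙ².
ωₙ² = 225, so ωₙ = 15 rad/s.
2ζωₙ = 21, so ζ = 21/(2·15) = 0.7.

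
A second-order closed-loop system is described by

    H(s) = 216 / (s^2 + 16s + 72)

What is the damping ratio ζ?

ζ ≈ 0.9428

Compare the denominator to the standard form s^2 + 2ζωₙs + ωₙ².
ωₙ² = 72, so ωₙ = √72 ≈ 8.485 rad/s.
2ζωₙ = 16, so ζ = 16/(2·√72) ≈ 0.9428.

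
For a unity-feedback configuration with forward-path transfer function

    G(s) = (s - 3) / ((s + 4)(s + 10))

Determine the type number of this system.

Type 0

The denominator has no factor of s at the origin — no free integrator — so this is a Type 0 system.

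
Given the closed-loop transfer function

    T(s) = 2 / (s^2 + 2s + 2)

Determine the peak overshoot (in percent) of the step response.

Comparing s^2 + 2s + 2 to s^2 + 2ζωₙs + ωₙ²: ωₙ = √2 ≈ 1.414 rad/s and ζ = 2/(2·√2) ≈ 0.7071.
%OS = 100·exp(−πζ/√(1−ζ²)) = 100·exp(−π·0.7071/√(1−0.7071²)) ≈ 4.32%.

%OS ≈ 4.32%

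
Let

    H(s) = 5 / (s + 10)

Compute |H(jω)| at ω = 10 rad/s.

|H(j10)| ≈ 0.3536

Substitute s = j10: numerator = 5, denominator = 10 + j10.
|H(j10)| = |5| / |10 + j10| = 5 / 14.142 ≈ 0.3536.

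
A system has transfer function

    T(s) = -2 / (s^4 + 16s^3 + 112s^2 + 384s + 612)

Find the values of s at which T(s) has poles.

s = -5 + 3j, -5 - 3j, -3 + 3j, -3 - 3j

The poles are the roots of the denominator s^4 + 16s^3 + 112s^2 + 384s + 612 = 0.
No real roots exist; factor into two real quadratics: (s^2 + 10s + 34)(s^2 + 6s + 18) = 0.
Each quadratic gives a conjugate pair via the quadratic formula.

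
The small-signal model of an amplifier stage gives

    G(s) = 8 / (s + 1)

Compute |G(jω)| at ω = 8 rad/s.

Substitute s = j8: numerator = 8, denominator = 1 + j8.
|G(j8)| = |8| / |1 + j8| = 8 / 8.0623 ≈ 0.9923.

|G(j8)| ≈ 0.9923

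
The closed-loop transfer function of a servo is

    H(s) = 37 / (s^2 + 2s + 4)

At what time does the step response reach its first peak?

t_p ≈ 1.814 s

Comparing s^2 + 2s + 4 to s^2 + 2ζωₙs + ωₙ²: ωₙ = 2 rad/s and ζ = 2/(2·2) = 0.5.
ζωₙ = 2/2 = 1, so ω_d = ωₙ√(1−ζ²) = √(ωₙ² − (ζωₙ)²) = √(4 − 1²) = √3 ≈ 1.732 rad/s.
t_p = π/ω_d = π/1.732 ≈ 1.814 s.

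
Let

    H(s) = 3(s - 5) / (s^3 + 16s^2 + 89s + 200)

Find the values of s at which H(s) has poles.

The poles are the roots of the denominator s^3 + 16s^2 + 89s + 200 = 0.
Trying s = -8: the polynomial evaluates to 0, so (s + 8) is a factor.
Dividing out leaves s^2 + 8s + 25 = 0.
The quadratic formula then gives s = -4 ± 3j.

s = -4 + 3j, -4 - 3j, -8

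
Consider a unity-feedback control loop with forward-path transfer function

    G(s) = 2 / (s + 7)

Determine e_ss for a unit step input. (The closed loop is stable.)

e_ss = 0.7778

G(s) has no poles at the origin.
This is a Type 0 system. Kp = lim_{s→0} G(s) = 2/7.
e_ss = 1/(1 + Kp) = 1/(1 + 2/7) = 7/9 ≈ 0.7778.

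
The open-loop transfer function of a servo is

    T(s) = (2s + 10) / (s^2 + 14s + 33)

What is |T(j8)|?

|T(j8)| ≈ 0.1624

Substitute s = j8: numerator = 10 + j16, denominator = -31 + j112.
|T(j8)| = |10 + j16| / |-31 + j112| = 18.868 / 116.21 ≈ 0.1624.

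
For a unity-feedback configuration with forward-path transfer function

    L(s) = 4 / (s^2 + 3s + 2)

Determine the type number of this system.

The denominator has no factor of s at the origin — no free integrator — so this is a Type 0 system.

Type 0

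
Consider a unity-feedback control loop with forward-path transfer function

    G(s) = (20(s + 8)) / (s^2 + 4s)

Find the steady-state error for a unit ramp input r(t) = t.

e_ss = 0.02500

G(s) has one pole at the origin.
This is a Type 1 system. Kv = lim_{s→0} s·G(s) = 160/4 = 40.
e_ss = 1/Kv = 1/(40) = 1/40 ≈ 0.02500.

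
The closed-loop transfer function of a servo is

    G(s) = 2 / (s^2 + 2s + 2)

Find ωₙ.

ωₙ ≈ 1.414 rad/s

Compare the denominator to the standard form s^2 + 2ζωₙs + ωₙ².
ωₙ² = 2, so ωₙ = √2 ≈ 1.414 rad/s.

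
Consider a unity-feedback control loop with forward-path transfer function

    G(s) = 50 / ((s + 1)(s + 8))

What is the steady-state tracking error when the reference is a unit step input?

e_ss = 0.1379

G(s) has no poles at the origin.
This is a Type 0 system. Kp = lim_{s→0} G(s) = 50/8 = 25/4.
e_ss = 1/(1 + Kp) = 1/(1 + 25/4) = 4/29 ≈ 0.1379.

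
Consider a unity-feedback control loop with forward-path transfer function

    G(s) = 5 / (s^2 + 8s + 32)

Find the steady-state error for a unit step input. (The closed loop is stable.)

G(s) has no poles at the origin.
This is a Type 0 system. Kp = lim_{s→0} G(s) = 5/32.
e_ss = 1/(1 + Kp) = 1/(1 + 5/32) = 32/37 ≈ 0.8649.

e_ss = 0.8649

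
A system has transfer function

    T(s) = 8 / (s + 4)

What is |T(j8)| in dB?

|T(j8)|_dB ≈ -0.969 dB

Substitute s = j8: numerator = 8, denominator = 4 + j8.
|T(j8)| = |8| / |4 + j8| = 8 / 8.9443 ≈ 0.8944.
In decibels: 20·log₁₀(0.8944) ≈ -0.969 dB.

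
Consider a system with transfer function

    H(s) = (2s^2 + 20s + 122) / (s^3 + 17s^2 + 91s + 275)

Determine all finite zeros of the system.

s = -5 + 6j, -5 - 6j

Set the numerator to zero: 2s^2 + 20s + 122 = 0, i.e. 2·(s^2 + 10s + 61) = 0.
Factoring: (s^2 + 10s + 61) = 0.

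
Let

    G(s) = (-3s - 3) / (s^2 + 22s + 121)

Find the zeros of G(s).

s = -1

Set the numerator to zero: -3s - 3 = 0, i.e. -3·(s + 1) = 0.
So s = -1.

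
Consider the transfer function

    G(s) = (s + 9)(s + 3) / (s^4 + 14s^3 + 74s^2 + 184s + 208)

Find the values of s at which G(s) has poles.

s = -2 + 2j, -2 - 2j, -5 + j, -5 - j

The poles are the roots of the denominator s^4 + 14s^3 + 74s^2 + 184s + 208 = 0.
No real roots exist; factor into two real quadratics: (s^2 + 4s + 8)(s^2 + 10s + 26) = 0.
Each quadratic gives a conjugate pair via the quadratic formula.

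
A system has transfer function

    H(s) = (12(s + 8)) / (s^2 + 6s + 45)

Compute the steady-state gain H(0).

At s = 0 each factor (s + a) contributes a and each (s^2 + bs + c) contributes c.
H(0) = 12·(8) / ((45)) = 96/45 = 32/15.

H(0) = 32/15 ≈ 2.133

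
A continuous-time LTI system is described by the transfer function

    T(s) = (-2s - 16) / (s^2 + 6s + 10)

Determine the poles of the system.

The poles are the roots of the denominator s^2 + 6s + 10 = 0.
Using the quadratic formula: s = (-6 ± √(-4))/2 = -3 ± 1j.

s = -3 + j, -3 - j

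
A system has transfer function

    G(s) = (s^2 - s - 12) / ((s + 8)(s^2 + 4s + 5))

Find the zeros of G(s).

s = 4, -3

Set the numerator to zero: s^2 - s - 12 = 0.
Factoring: (s - 4)(s + 3) = 0.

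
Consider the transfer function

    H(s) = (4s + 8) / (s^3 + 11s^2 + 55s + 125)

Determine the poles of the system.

s = -3 + 4j, -3 - 4j, -5

The poles are the roots of the denominator s^3 + 11s^2 + 55s + 125 = 0.
Trying s = -5: the polynomial evaluates to 0, so (s + 5) is a factor.
Dividing out leaves s^2 + 6s + 25 = 0.
The quadratic formula then gives s = -3 ± 4j.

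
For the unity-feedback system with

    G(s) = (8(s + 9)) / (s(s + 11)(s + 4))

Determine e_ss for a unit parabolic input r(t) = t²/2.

G(s) has one pole at the origin.
This is a Type 1 system; Ka = lim_{s→0} s^2·G(s) = 0, so the steady-state error for a parabola input is infinite.

e_ss = ∞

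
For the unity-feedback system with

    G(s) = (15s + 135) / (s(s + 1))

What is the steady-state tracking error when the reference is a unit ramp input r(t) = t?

G(s) has one pole at the origin.
This is a Type 1 system. Kv = lim_{s→0} s·G(s) = 135/1.
e_ss = 1/Kv = 1/(135) = 1/135 ≈ 0.007407.

e_ss = 0.007407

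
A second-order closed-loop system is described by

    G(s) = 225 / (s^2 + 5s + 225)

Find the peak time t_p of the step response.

Comparing s^2 + 5s + 225 to s^2 + 2ζωₙs + ωₙ²: ωₙ = 15 rad/s and ζ = 5/(2·15) ≈ 0.1667.
ζωₙ = 5/2 = 2.5, so ω_d = ωₙ√(1−ζ²) = √(ωₙ² − (ζωₙ)²) = √(225 − 2.5²) = √218.75 ≈ 14.79 rad/s.
t_p = π/ω_d = π/14.79 ≈ 0.2124 s.

t_p ≈ 0.2124 s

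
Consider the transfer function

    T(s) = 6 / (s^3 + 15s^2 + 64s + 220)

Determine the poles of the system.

s = -11, -2 ± 4j

The poles are the roots of the denominator s^3 + 15s^2 + 64s + 220 = 0.
Trying s = -11: the polynomial evaluates to 0, so (s + 11) is a factor.
Dividing out leaves s^2 + 4s + 20 = 0.
The quadratic formula then gives s = -2 ± 4j.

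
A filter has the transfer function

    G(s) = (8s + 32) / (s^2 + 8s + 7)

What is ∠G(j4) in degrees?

∠G(j4) ≈ -60.71°

At s = j4: numerator = 32 + j32, denominator = -9 + j32.
∠G = ∠num − ∠den = 45° − (105.71°) = -60.71°.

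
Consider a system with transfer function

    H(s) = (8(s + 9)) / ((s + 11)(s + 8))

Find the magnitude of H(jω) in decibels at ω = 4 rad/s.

|H(j4)|_dB ≈ -2.47 dB

Substitute s = j4: numerator = 72 + j32, denominator = 72 + j76.
|H(j4)| = |72 + j32| / |72 + j76| = 78.791 / 104.69 ≈ 0.7526.
In decibels: 20·log₁₀(0.7526) ≈ -2.47 dB.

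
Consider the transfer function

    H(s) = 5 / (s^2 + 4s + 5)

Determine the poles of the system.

s = -2 + j, -2 - j

The poles are the roots of the denominator s^2 + 4s + 5 = 0.
Using the quadratic formula: s = (-4 ± √(-4))/2 = -2 ± 1j.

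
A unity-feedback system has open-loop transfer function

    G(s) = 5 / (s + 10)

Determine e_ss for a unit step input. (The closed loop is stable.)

e_ss = 0.6667

G(s) has no poles at the origin.
This is a Type 0 system. Kp = lim_{s→0} G(s) = 5/10 = 1/2.
e_ss = 1/(1 + Kp) = 1/(1 + 1/2) = 2/3 ≈ 0.6667.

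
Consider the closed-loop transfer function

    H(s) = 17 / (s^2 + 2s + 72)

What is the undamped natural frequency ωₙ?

Compare the denominator to the standard form s^2 + 2ζωₙs + ωₙ².
ωₙ² = 72, so ωₙ = √72 ≈ 8.485 rad/s.

ωₙ ≈ 8.485 rad/s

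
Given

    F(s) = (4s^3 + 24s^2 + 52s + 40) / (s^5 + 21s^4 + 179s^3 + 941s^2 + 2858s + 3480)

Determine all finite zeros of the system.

s = -2 + j, -2 - j, -2

Set the numerator to zero: 4s^3 + 24s^2 + 52s + 40 = 0, i.e. 4·(s^3 + 6s^2 + 13s + 10) = 0.
Factoring: (s^2 + 4s + 5)(s + 2) = 0.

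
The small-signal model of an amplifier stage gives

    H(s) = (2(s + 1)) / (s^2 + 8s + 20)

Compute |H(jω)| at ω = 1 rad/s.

Substitute s = j1: numerator = 2 + j2, denominator = 19 + j8.
|H(j1)| = |2 + j2| / |19 + j8| = 2.8284 / 20.616 ≈ 0.1372.

|H(j1)| ≈ 0.1372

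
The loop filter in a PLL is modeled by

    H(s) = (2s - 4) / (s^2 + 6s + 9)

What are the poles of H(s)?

The poles are the roots of the denominator s^2 + 6s + 9 = 0.
Factoring: (s + 3)^2 = 0, so s = -3 and s = -3.

s = -3, -3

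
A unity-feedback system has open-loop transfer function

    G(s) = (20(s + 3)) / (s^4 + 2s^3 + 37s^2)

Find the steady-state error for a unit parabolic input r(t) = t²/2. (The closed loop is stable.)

e_ss = 0.6167

G(s) has 2 poles at the origin.
This is a Type 2 system. Ka = lim_{s→0} s^2·G(s) = 60/37.
e_ss = 1/Ka = 1/(60/37) = 37/60 ≈ 0.6167.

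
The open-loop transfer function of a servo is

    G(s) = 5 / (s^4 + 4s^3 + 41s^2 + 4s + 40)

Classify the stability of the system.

The denominator s^4 + 4s^3 + 41s^2 + 4s + 40 factors as (s^2 + 1)(s^2 + 4s + 40), giving poles at s = ±j, -2 ± 6j.
Since the simple pole(s) at s = j, -j lie on the jω-axis with none in the right half-plane, the system is marginally stable.

marginally stable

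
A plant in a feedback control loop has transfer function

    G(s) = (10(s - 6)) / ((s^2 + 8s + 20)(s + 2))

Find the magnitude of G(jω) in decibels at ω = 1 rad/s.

|G(j1)|_dB ≈ 2.41 dB

Substitute s = j1: numerator = -60 + j10, denominator = 30 + j35.
|G(j1)| = |-60 + j10| / |30 + j35| = 60.828 / 46.098 ≈ 1.320.
In decibels: 20·log₁₀(1.320) ≈ 2.41 dB.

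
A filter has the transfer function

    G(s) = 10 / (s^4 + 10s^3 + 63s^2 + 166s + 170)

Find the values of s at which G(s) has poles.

The poles are the roots of the denominator s^4 + 10s^3 + 63s^2 + 166s + 170 = 0.
No real roots exist; factor into two real quadratics: (s^2 + 4s + 5)(s^2 + 6s + 34) = 0.
Each quadratic gives a conjugate pair via the quadratic formula.

s = -2 ± j, -3 ± 5j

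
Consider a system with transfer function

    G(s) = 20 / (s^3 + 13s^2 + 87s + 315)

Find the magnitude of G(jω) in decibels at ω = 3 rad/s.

|G(j3)|_dB ≈ -23.7 dB

Substitute s = j3: numerator = 20, denominator = 198 + j234.
|G(j3)| = |20| / |198 + j234| = 20 / 306.53 ≈ 0.06525.
In decibels: 20·log₁₀(0.06525) ≈ -23.7 dB.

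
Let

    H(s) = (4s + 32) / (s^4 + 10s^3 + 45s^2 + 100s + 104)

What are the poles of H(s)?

s = -2 + 2j, -2 - 2j, -3 + 2j, -3 - 2j

The poles are the roots of the denominator s^4 + 10s^3 + 45s^2 + 100s + 104 = 0.
No real roots exist; factor into two real quadratics: (s^2 + 4s + 8)(s^2 + 6s + 13) = 0.
Each quadratic gives a conjugate pair via the quadratic formula.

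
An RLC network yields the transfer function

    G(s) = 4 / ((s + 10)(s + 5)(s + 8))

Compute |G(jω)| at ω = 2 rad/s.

Substitute s = j2: numerator = 4, denominator = 308 + j332.
|G(j2)| = |4| / |308 + j332| = 4 / 452.87 ≈ 0.008833.

|G(j2)| ≈ 0.008833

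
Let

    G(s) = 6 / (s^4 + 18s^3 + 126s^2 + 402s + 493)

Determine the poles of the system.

s = -5 ± 2j, -4 ± j

The poles are the roots of the denominator s^4 + 18s^3 + 126s^2 + 402s + 493 = 0.
No real roots exist; factor into two real quadratics: (s^2 + 10s + 29)(s^2 + 8s + 17) = 0.
Each quadratic gives a conjugate pair via the quadratic formula.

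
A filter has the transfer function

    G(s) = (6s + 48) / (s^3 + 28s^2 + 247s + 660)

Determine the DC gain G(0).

Set s = 0: G(0) = (48) / (660) = 4/55.

G(0) = 4/55 ≈ 0.07273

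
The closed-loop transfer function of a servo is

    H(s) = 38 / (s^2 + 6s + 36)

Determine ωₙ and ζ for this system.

Compare the denominator to the standard form s^2 + 2ζωₙs + ωₙ².
ωₙ² = 36, so ωₙ = 6 rad/s.
2ζωₙ = 6, so ζ = 6/(2·6) = 0.5.

ωₙ = 6 rad/s, ζ = 0.5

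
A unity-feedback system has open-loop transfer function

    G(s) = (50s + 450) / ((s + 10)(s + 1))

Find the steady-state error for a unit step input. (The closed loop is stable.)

G(s) has no poles at the origin.
This is a Type 0 system. Kp = lim_{s→0} G(s) = 450/10 = 45.
e_ss = 1/(1 + Kp) = 1/(1 + 45) = 1/46 ≈ 0.02174.

e_ss = 0.02174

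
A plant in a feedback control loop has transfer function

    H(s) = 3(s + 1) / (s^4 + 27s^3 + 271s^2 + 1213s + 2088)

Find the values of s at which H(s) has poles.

s = -5 + 2j, -5 - 2j, -8, -9

The poles are the roots of the denominator s^4 + 27s^3 + 271s^2 + 1213s + 2088 = 0.
Trying s = -8: the polynomial evaluates to 0, so (s + 8) is a factor.
Dividing out leaves s^3 + 19s^2 + 119s + 261 = 0.
This factors further as (s^2 + 10s + 29)(s + 9) = 0.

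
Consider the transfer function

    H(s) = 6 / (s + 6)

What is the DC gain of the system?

Set s = 0: H(0) = (6) / (6) = 1.

H(0) = 1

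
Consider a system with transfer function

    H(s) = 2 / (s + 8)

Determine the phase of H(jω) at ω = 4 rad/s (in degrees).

At s = j4: numerator = 2, denominator = 8 + j4.
∠H = ∠num − ∠den = 0° − (26.565°) = -26.57°.

∠H(j4) ≈ -26.57°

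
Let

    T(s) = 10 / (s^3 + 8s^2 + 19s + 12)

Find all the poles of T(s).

The poles are the roots of the denominator s^3 + 8s^2 + 19s + 12 = 0.
Trying s = -4: the polynomial evaluates to 0, so (s + 4) is a factor.
Dividing out leaves s^2 + 4s + 3 = 0.
Factoring the quadratic: (s + 1)(s + 3) = 0.

s = -4, -1, -3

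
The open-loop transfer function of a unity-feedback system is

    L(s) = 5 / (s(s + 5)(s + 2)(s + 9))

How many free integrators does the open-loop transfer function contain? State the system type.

The denominator has 1 factor of s at the origin (free integrator), so this is a Type 1 system.

Type 1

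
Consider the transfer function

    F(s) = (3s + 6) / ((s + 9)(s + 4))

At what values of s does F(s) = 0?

Set the numerator to zero: 3s + 6 = 0, i.e. 3·(s + 2) = 0.
So s = -2.

s = -2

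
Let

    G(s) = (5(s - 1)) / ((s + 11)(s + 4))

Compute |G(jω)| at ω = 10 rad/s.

|G(j10)| ≈ 0.3138

Substitute s = j10: numerator = -5 + j50, denominator = -56 + j150.
|G(j10)| = |-5 + j50| / |-56 + j150| = 50.249 / 160.11 ≈ 0.3138.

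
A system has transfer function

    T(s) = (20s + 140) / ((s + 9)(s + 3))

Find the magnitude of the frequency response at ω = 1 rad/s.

|T(j1)| ≈ 4.939

Substitute s = j1: numerator = 140 + j20, denominator = 26 + j12.
|T(j1)| = |140 + j20| / |26 + j12| = 141.42 / 28.636 ≈ 4.939.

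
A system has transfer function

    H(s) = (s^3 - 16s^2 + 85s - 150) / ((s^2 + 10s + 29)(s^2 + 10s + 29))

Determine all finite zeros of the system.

s = 5, 6, 5

Set the numerator to zero: s^3 - 16s^2 + 85s - 150 = 0.
Factoring: (s - 5)^2(s - 6) = 0.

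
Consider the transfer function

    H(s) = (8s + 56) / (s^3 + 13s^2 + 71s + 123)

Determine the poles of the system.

The poles are the roots of the denominator s^3 + 13s^2 + 71s + 123 = 0.
Trying s = -3: the polynomial evaluates to 0, so (s + 3) is a factor.
Dividing out leaves s^2 + 10s + 41 = 0.
The quadratic formula then gives s = -5 ± 4j.

s = -5 + 4j, -5 - 4j, -3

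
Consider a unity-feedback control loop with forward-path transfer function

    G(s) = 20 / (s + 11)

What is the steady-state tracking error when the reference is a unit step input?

e_ss = 0.3548

G(s) has no poles at the origin.
This is a Type 0 system. Kp = lim_{s→0} G(s) = 20/11.
e_ss = 1/(1 + Kp) = 1/(1 + 20/11) = 11/31 ≈ 0.3548.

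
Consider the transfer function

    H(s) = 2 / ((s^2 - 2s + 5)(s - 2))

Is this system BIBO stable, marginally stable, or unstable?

The poles can be read from the denominator factors: s = 1 + 2j, 1 - 2j, 2.
Since the pole(s) at s = 1 ± 2j, 2 lie in the right half-plane, the system is unstable.

unstable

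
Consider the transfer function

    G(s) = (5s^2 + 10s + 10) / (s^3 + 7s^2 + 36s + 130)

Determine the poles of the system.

The poles are the roots of the denominator s^3 + 7s^2 + 36s + 130 = 0.
Trying s = -5: the polynomial evaluates to 0, so (s + 5) is a factor.
Dividing out leaves s^2 + 2s + 26 = 0.
The quadratic formula then gives s = -1 ± 5j.

s = -1 + 5j, -1 - 5j, -5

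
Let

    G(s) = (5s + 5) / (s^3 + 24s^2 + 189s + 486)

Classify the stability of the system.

The denominator s^3 + 24s^2 + 189s + 486 factors as (s + 9)^2(s + 6), giving poles at s = -9, -6, -9.
Since all poles lie strictly in the left half-plane, the system is stable.

stable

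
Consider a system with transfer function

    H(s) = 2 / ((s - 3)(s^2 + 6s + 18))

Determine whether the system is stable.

unstable

The poles can be read from the denominator factors: s = 3, -3 ± 3j.
Since the pole(s) at s = 3 lie in the right half-plane, the system is unstable.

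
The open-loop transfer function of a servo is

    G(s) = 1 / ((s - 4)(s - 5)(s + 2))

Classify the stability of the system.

unstable

The poles can be read from the denominator factors: s = 4, 5, -2.
Since the pole(s) at s = 4, 5 lie in the right half-plane, the system is unstable.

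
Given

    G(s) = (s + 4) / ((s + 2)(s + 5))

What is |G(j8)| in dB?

|G(j8)|_dB ≈ -18.8 dB

Substitute s = j8: numerator = 4 + j8, denominator = -54 + j56.
|G(j8)| = |4 + j8| / |-54 + j56| = 8.9443 / 77.795 ≈ 0.1150.
In decibels: 20·log₁₀(0.1150) ≈ -18.8 dB.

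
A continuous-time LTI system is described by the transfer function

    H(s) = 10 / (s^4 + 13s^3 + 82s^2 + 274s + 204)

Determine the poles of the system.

The poles are the roots of the denominator s^4 + 13s^3 + 82s^2 + 274s + 204 = 0.
Trying s = -6: the polynomial evaluates to 0, so (s + 6) is a factor.
Dividing out leaves s^3 + 7s^2 + 40s + 34 = 0.
This factors further as (s + 1)(s^2 + 6s + 34) = 0.

s = -6, -1, -3 ± 5j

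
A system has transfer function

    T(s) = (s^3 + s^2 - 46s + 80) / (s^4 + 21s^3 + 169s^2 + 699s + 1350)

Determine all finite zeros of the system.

s = 5, 2, -8

Set the numerator to zero: s^3 + s^2 - 46s + 80 = 0.
Factoring: (s - 5)(s - 2)(s + 8) = 0.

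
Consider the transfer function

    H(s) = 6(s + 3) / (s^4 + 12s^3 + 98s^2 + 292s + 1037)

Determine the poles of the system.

s = -5 + 6j, -5 - 6j, -1 + 4j, -1 - 4j

The poles are the roots of the denominator s^4 + 12s^3 + 98s^2 + 292s + 1037 = 0.
No real roots exist; factor into two real quadratics: (s^2 + 10s + 61)(s^2 + 2s + 17) = 0.
Each quadratic gives a conjugate pair via the quadratic formula.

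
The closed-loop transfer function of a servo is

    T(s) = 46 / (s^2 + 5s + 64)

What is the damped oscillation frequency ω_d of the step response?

ω_d ≈ 7.599 rad/s

Comparing s^2 + 5s + 64 to s^2 + 2ζωₙs + ωₙ²: ωₙ = 8 rad/s and ζ = 5/(2·8) = 0.3125.
ζωₙ = 5/2 = 2.5, so ω_d = ωₙ√(1−ζ²) = √(ωₙ² − (ζωₙ)²) = √(64 − 2.5²) = √57.75 ≈ 7.599 rad/s.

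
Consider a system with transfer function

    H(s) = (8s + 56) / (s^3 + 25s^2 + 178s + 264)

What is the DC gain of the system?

H(0) = 7/33 ≈ 0.2121

Set s = 0: H(0) = (56) / (264) = 7/33.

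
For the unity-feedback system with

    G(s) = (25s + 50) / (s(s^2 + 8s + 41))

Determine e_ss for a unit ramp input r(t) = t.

G(s) has one pole at the origin.
This is a Type 1 system. Kv = lim_{s→0} s·G(s) = 50/41.
e_ss = 1/Kv = 1/(50/41) = 41/50 ≈ 0.8200.

e_ss = 0.8200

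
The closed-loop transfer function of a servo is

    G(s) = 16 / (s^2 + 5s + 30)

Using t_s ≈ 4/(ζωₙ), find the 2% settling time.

Comparing s^2 + 5s + 30 to s^2 + 2ζωₙs + ωₙ²: ωₙ = √30 ≈ 5.477 rad/s and ζ = 5/(2·√30) ≈ 0.4564.
ζωₙ = 5/2 = 2.5, so t_s ≈ 4/(ζωₙ) = 4/2.5 = 1.600 s.

t_s ≈ 1.600 s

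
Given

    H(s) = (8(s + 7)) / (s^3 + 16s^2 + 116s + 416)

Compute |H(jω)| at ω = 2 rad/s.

|H(j2)| ≈ 0.1396

Substitute s = j2: numerator = 56 + j16, denominator = 352 + j224.
|H(j2)| = |56 + j16| / |352 + j224| = 58.241 / 417.23 ≈ 0.1396.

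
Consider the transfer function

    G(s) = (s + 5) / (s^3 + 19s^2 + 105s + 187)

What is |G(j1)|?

|G(j1)| ≈ 0.02581

Substitute s = j1: numerator = 5 + j1, denominator = 168 + j104.
|G(j1)| = |5 + j1| / |168 + j104| = 5.0990 / 197.59 ≈ 0.02581.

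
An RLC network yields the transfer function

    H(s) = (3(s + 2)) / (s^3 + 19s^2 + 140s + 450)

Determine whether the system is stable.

stable

The denominator s^3 + 19s^2 + 140s + 450 factors as (s + 9)(s^2 + 10s + 50), giving poles at s = -9, -5 + 5j, -5 - 5j.
Since all poles lie strictly in the left half-plane, the system is stable.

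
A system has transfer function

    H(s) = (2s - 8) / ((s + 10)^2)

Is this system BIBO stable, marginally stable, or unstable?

stable

The poles can be read from the denominator factors: s = -10, -10.
Since all poles lie strictly in the left half-plane, the system is stable.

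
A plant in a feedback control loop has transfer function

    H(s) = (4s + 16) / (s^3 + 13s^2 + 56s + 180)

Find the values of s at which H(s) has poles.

s = -2 ± 4j, -9

The poles are the roots of the denominator s^3 + 13s^2 + 56s + 180 = 0.
Trying s = -9: the polynomial evaluates to 0, so (s + 9) is a factor.
Dividing out leaves s^2 + 4s + 20 = 0.
The quadratic formula then gives s = -2 ± 4j.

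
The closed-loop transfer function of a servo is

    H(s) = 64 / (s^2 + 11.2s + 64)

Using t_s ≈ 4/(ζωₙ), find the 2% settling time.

Comparing s^2 + 11.2s + 64 to s^2 + 2ζωₙs + ωₙ²: ωₙ = 8 rad/s and ζ = 11.2/(2·8) = 0.7.
ζωₙ = 11.2/2 = 5.6, so t_s ≈ 4/(ζωₙ) = 4/5.6 ≈ 0.7143 s.

t_s ≈ 0.7143 s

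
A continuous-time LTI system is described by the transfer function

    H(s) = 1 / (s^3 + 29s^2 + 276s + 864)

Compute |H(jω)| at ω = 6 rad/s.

|H(j6)| ≈ 0.0006891

Substitute s = j6: numerator = 1, denominator = -180 + j1440.
|H(j6)| = |1| / |-180 + j1440| = 1 / 1451.2 ≈ 0.0006891.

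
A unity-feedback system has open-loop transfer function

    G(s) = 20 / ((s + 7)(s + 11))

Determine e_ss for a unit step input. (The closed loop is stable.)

G(s) has no poles at the origin.
This is a Type 0 system. Kp = lim_{s→0} G(s) = 20/77.
e_ss = 1/(1 + Kp) = 1/(1 + 20/77) = 77/97 ≈ 0.7938.

e_ss = 0.7938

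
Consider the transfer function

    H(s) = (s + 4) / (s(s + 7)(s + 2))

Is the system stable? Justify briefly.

The poles can be read from the denominator factors: s = 0, -7, -2.
Since the simple pole(s) at s = 0 lie on the jω-axis with none in the right half-plane, the system is marginally stable.

marginally stable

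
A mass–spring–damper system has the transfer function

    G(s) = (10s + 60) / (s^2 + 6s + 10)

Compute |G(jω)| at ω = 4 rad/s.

Substitute s = j4: numerator = 60 + j40, denominator = -6 + j24.
|G(j4)| = |60 + j40| / |-6 + j24| = 72.111 / 24.739 ≈ 2.915.

|G(j4)| ≈ 2.915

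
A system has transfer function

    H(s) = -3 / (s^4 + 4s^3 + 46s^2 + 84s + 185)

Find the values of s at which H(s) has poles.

s = -1 ± 6j, -1 ± 2j

The poles are the roots of the denominator s^4 + 4s^3 + 46s^2 + 84s + 185 = 0.
No real roots exist; factor into two real quadratics: (s^2 + 2s + 37)(s^2 + 2s + 5) = 0.
Each quadratic gives a conjugate pair via the quadratic formula.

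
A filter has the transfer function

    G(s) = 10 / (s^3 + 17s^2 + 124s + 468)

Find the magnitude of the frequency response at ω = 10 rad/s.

Substitute s = j10: numerator = 10, denominator = -1232 + j240.
|G(j10)| = |10| / |-1232 + j240| = 10 / 1255.2 ≈ 0.007967.

|G(j10)| ≈ 0.007967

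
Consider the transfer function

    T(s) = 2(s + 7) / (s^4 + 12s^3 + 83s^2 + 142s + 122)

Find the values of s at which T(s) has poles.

The poles are the roots of the denominator s^4 + 12s^3 + 83s^2 + 142s + 122 = 0.
No real roots exist; factor into two real quadratics: (s^2 + 10s + 61)(s^2 + 2s + 2) = 0.
Each quadratic gives a conjugate pair via the quadratic formula.

s = -5 + 6j, -5 - 6j, -1 + j, -1 - j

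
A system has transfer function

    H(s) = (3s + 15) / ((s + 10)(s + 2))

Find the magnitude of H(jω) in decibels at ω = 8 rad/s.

Substitute s = j8: numerator = 15 + j24, denominator = -44 + j96.
|H(j8)| = |15 + j24| / |-44 + j96| = 28.302 / 105.60 ≈ 0.2680.
In decibels: 20·log₁₀(0.2680) ≈ -11.4 dB.

|H(j8)|_dB ≈ -11.4 dB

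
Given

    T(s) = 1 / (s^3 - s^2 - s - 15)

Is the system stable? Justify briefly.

The denominator s^3 - s^2 - s - 15 factors as (s - 3)(s^2 + 2s + 5), giving poles at s = 3, -1 + 2j, -1 - 2j.
Since the pole(s) at s = 3 lie in the right half-plane, the system is unstable.

unstable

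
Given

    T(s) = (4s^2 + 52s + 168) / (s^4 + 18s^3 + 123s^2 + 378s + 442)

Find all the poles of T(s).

The poles are the roots of the denominator s^4 + 18s^3 + 123s^2 + 378s + 442 = 0.
No real roots exist; factor into two real quadratics: (s^2 + 8s + 17)(s^2 + 10s + 26) = 0.
Each quadratic gives a conjugate pair via the quadratic formula.

s = -4 + j, -4 - j, -5 + j, -5 - j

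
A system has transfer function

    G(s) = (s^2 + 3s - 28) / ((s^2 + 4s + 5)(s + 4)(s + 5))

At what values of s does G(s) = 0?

Set the numerator to zero: s^2 + 3s - 28 = 0.
Factoring: (s - 4)(s + 7) = 0.

s = 4, -7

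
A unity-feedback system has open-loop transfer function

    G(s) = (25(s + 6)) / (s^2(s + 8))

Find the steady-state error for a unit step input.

G(s) has 2 poles at the origin.
This is a Type 2 system; for a step input the steady-state error is zero.

e_ss = 0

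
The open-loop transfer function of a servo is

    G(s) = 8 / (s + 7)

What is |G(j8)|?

Substitute s = j8: numerator = 8, denominator = 7 + j8.
|G(j8)| = |8| / |7 + j8| = 8 / 10.630 ≈ 0.7526.

|G(j8)| ≈ 0.7526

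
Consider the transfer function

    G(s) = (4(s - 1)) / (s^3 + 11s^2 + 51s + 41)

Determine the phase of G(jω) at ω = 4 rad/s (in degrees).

At s = j4: numerator = -4 + j16, denominator = -135 + j140.
∠G = ∠num − ∠den = 104.04° − (133.96°) = -29.92°.

∠G(j4) ≈ -29.92°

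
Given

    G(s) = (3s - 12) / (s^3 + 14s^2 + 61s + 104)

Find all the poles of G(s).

s = -3 ± 2j, -8

The poles are the roots of the denominator s^3 + 14s^2 + 61s + 104 = 0.
Trying s = -8: the polynomial evaluates to 0, so (s + 8) is a factor.
Dividing out leaves s^2 + 6s + 13 = 0.
The quadratic formula then gives s = -3 ± 2j.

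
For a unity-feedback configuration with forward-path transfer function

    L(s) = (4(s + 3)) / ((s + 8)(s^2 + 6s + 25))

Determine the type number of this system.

The denominator has no factor of s at the origin — no free integrator — so this is a Type 0 system.

Type 0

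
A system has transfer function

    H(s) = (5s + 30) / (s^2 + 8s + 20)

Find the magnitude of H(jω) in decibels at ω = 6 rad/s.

Substitute s = j6: numerator = 30 + j30, denominator = -16 + j48.
|H(j6)| = |30 + j30| / |-16 + j48| = 42.426 / 50.596 ≈ 0.8385.
In decibels: 20·log₁₀(0.8385) ≈ -1.53 dB.

|H(j6)|_dB ≈ -1.53 dB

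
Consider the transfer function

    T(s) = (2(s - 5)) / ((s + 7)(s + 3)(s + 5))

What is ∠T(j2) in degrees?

∠T(j2) ≈ 86.76°

At s = j2: numerator = -10 + j4, denominator = 45 + j134.
∠T = ∠num − ∠den = 158.20° − (71.437°) = 86.76°.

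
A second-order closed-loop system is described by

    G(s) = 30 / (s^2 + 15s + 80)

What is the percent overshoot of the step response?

Comparing s^2 + 15s + 80 to s^2 + 2ζωₙs + ωₙ²: ωₙ = √80 ≈ 8.944 rad/s and ζ = 15/(2·√80) ≈ 0.8385.
%OS = 100·exp(−πζ/√(1−ζ²)) = 100·exp(−π·0.8385/√(1−0.8385²)) ≈ 0.795%.

%OS ≈ 0.795%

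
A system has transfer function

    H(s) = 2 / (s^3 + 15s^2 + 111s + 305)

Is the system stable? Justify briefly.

stable

The denominator s^3 + 15s^2 + 111s + 305 factors as (s + 5)(s^2 + 10s + 61), giving poles at s = -5, -5 ± 6j.
Since all poles lie strictly in the left half-plane, the system is stable.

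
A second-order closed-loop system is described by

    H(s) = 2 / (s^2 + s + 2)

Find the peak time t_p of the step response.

Comparing s^2 + s + 2 to s^2 + 2ζωₙs + ωₙ²: ωₙ = √2 ≈ 1.414 rad/s and ζ = 1/(2·√2) ≈ 0.3536.
ζωₙ = 1/2 = 0.5, so ω_d = ωₙ√(1−ζ²) = √(ωₙ² − (ζωₙ)²) = √(2 − 0.5²) = √1.75 ≈ 1.323 rad/s.
t_p = π/ω_d = π/1.323 ≈ 2.375 s.

t_p ≈ 2.375 s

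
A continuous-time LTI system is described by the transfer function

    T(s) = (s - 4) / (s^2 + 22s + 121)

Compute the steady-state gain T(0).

T(0) = -4/121 ≈ -0.03306

Set s = 0: T(0) = (-4) / (121) = -4/121.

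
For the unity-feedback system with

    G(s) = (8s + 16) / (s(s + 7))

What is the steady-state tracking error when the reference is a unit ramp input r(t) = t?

e_ss = 0.4375

G(s) has one pole at the origin.
This is a Type 1 system. Kv = lim_{s→0} s·G(s) = 16/7.
e_ss = 1/Kv = 1/(16/7) = 7/16 ≈ 0.4375.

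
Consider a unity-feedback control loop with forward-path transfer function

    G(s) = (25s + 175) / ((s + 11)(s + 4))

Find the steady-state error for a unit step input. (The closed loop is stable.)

G(s) has no poles at the origin.
This is a Type 0 system. Kp = lim_{s→0} G(s) = 175/44.
e_ss = 1/(1 + Kp) = 1/(1 + 175/44) = 44/219 ≈ 0.2009.

e_ss = 0.2009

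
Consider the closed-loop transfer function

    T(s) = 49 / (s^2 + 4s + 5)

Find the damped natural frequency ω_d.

Comparing s^2 + 4s + 5 to s^2 + 2ζωₙs + ωₙ²: ωₙ = √5 ≈ 2.236 rad/s and ζ = 4/(2·√5) ≈ 0.8944.
ζωₙ = 4/2 = 2, so ω_d = ωₙ√(1−ζ²) = √(ωₙ² − (ζωₙ)²) = √(5 − 2²) = √1 = 1 rad/s.

ω_d = 1 rad/s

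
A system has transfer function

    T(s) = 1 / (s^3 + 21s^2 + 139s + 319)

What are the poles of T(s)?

s = -5 ± 2j, -11

The poles are the roots of the denominator s^3 + 21s^2 + 139s + 319 = 0.
Trying s = -11: the polynomial evaluates to 0, so (s + 11) is a factor.
Dividing out leaves s^2 + 10s + 29 = 0.
The quadratic formula then gives s = -5 ± 2j.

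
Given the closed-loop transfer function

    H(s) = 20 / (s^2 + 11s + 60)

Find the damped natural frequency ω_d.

ω_d ≈ 5.454 rad/s

Comparing s^2 + 11s + 60 to s^2 + 2ζωₙs + ωₙ²: ωₙ = √60 ≈ 7.746 rad/s and ζ = 11/(2·√60) ≈ 0.7100.
ζωₙ = 11/2 = 5.5, so ω_d = ωₙ√(1−ζ²) = √(ωₙ² − (ζωₙ)²) = √(60 − 5.5²) = √29.75 ≈ 5.454 rad/s.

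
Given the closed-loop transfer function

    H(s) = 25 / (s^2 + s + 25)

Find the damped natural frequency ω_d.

ω_d ≈ 4.975 rad/s

Comparing s^2 + s + 25 to s^2 + 2ζωₙs + ωₙ²: ωₙ = 5 rad/s and ζ = 1/(2·5) = 0.1.
ζωₙ = 1/2 = 0.5, so ω_d = ωₙ√(1−ζ²) = √(ωₙ² − (ζωₙ)²) = √(25 − 0.5²) = √24.75 ≈ 4.975 rad/s.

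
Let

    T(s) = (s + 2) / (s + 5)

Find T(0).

T(0) = 2/5 ≈ 0.4000

At s = 0 each factor (s + a) contributes a and each (s^2 + bs + c) contributes c.
T(0) = 1·(2) / ((5)) = 2/5 = 2/5.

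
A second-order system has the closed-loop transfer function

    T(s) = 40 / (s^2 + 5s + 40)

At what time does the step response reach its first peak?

t_p ≈ 0.5408 s

Comparing s^2 + 5s + 40 to s^2 + 2ζωₙs + ωₙ²: ωₙ = √40 ≈ 6.325 rad/s and ζ = 5/(2·√40) ≈ 0.3953.
ζωₙ = 5/2 = 2.5, so ω_d = ωₙ√(1−ζ²) = √(ωₙ² − (ζωₙ)²) = √(40 − 2.5²) = √33.75 ≈ 5.809 rad/s.
t_p = π/ω_d = π/5.809 ≈ 0.5408 s.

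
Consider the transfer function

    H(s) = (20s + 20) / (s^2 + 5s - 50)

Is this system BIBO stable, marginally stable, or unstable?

The denominator s^2 + 5s - 50 factors as (s - 5)(s + 10), giving poles at s = 5, -10.
Since the pole(s) at s = 5 lie in the right half-plane, the system is unstable.

unstable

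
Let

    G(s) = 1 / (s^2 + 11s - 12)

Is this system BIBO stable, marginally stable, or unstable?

The denominator s^2 + 11s - 12 factors as (s + 12)(s - 1), giving poles at s = -12, 1.
Since the pole(s) at s = 1 lie in the right half-plane, the system is unstable.

unstable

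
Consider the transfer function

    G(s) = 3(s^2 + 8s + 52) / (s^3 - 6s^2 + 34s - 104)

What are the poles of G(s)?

s = 4, 1 + 5j, 1 - 5j

The poles are the roots of the denominator s^3 - 6s^2 + 34s - 104 = 0.
Trying s = 4: the polynomial evaluates to 0, so (s - 4) is a factor.
Dividing out leaves s^2 - 2s + 26 = 0.
The quadratic formula then gives s = 1 ± 5j.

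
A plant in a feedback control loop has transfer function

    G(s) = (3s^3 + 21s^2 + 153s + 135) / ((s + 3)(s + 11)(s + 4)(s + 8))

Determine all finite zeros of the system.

s = -1, -3 ± 6j

Set the numerator to zero: 3s^3 + 21s^2 + 153s + 135 = 0, i.e. 3·(s^3 + 7s^2 + 51s + 45) = 0.
Factoring: (s + 1)(s^2 + 6s + 45) = 0.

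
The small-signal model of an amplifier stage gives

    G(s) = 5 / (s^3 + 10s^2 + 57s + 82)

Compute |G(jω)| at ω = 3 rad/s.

Substitute s = j3: numerator = 5, denominator = -8 + j144.
|G(j3)| = |5| / |-8 + j144| = 5 / 144.22 ≈ 0.03467.

|G(j3)| ≈ 0.03467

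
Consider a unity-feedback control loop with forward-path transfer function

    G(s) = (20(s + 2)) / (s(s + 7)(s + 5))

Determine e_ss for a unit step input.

e_ss = 0

G(s) has one pole at the origin.
This is a Type 1 system; for a step input the steady-state error is zero.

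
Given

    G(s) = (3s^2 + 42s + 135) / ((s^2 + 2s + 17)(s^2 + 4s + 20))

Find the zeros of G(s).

s = -9, -5

Set the numerator to zero: 3s^2 + 42s + 135 = 0, i.e. 3·(s^2 + 14s + 45) = 0.
Factoring: (s + 9)(s + 5) = 0.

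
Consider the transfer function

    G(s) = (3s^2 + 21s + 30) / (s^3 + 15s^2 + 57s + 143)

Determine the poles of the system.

s = -2 + 3j, -2 - 3j, -11

The poles are the roots of the denominator s^3 + 15s^2 + 57s + 143 = 0.
Trying s = -11: the polynomial evaluates to 0, so (s + 11) is a factor.
Dividing out leaves s^2 + 4s + 13 = 0.
The quadratic formula then gives s = -2 ± 3j.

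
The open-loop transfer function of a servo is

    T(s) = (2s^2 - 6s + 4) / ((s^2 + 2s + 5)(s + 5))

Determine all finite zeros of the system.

s = 2, 1

Set the numerator to zero: 2s^2 - 6s + 4 = 0, i.e. 2·(s^2 - 3s + 2) = 0.
Factoring: (s - 2)(s - 1) = 0.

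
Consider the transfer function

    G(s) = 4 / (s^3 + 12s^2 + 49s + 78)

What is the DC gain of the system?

G(0) = 2/39 ≈ 0.05128

Set s = 0: G(0) = (4) / (78) = 2/39.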